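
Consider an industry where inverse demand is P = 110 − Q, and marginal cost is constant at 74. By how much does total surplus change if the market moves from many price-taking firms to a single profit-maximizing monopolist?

Total surplus falls by 162

Under competition P = MC = 74, so Q = (110 − 74)/1 = 36.
CS = ½·(110 − 74)·36 = 648; PS = (74 − 74)·36 = 0; TS = 648.
The monopolist equates marginal revenue to marginal cost: 110 − 2Q = 74, so Q = 18. From demand, P = 92.
CS = ½·(110 − 92)·18 = 162; PS = (92 − 74)·18 = 324; TS = 486.
Change in total surplus: 486 − 648 = −162.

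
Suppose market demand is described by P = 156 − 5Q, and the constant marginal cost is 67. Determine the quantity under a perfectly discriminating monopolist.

Q = 17.8

Under first-degree price discrimination the firm charges each unit its demand price and produces up to where P = MC, i.e. Q = 17.8. Consumer surplus is zero; producer surplus equals total surplus.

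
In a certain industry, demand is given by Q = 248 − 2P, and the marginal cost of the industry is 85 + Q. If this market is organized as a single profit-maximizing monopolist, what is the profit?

Inverting demand: P = 124 − 0.5Q.
Monopoly sets MR = MC: 124 − Q = 85 + Q ⇒ Q = 19.5, P = 124 − 0.5·19.5 = 114.25.
Profit = 114.25·19.5 − (85·19.5 + ½·1·19.5²) = 380.25.

Profit = 380.25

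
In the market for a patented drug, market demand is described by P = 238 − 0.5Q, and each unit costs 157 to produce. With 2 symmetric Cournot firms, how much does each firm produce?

q_i = 54

Cournot with 2 identical firms: the symmetric best-response condition is 238 − 1.5q = 157. Each firm produces q = 54, total output Q = 108, price P = 184.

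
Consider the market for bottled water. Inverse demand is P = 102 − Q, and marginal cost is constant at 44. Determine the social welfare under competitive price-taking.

TS = 1682

Perfect competition: P = MC = 44, so 102 − Q = 44 and Q = 58.
CS = ½·(102 − 44)·58 = 1682; PS = (44 − 44)·58 = 0; TS = 1682.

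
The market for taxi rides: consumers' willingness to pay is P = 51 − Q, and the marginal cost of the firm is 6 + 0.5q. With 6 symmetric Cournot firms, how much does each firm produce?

With 6 symmetric Cournot firms, each firm's FOC gives 51 − 7q = 6 + 0.5q, so q = 6, Q = 6·6 = 36, and P = 15.

q_i = 6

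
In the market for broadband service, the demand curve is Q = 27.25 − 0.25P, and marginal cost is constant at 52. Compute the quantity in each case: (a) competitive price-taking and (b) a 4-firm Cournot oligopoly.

Inverting demand: P = 109 − 4Q.
Under competition P = MC = 52, so Q = (109 − 52)/4 = 14.25.
In a 4-firm Cournot equilibrium, symmetry and the first-order condition give q = (109 − 52)/(20) = 2.85. So Q = 11.4 and P = 63.4.

Competition: Q = 14.25; Cournot: Q = 11.4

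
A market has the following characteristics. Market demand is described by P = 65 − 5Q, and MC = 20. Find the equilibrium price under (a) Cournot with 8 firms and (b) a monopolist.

Cournot with 8 identical firms: the symmetric best-response condition is 65 − 45q = 20. Each firm produces q = 1, total output Q = 8, price P = 25.
A monopolist chooses Q where MR = MC. MR = 65 − 10Q; setting this equal to 20 gives Q = 4.5 and P = 42.5.

Cournot: P = 25; Monopoly: P = 42.5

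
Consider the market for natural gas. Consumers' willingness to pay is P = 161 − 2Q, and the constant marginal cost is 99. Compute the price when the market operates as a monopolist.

Monopoly sets MR = MC: 161 − 4Q = 99 ⇒ Q = 15.5, P = 161 − 2·15.5 = 130.

P = 130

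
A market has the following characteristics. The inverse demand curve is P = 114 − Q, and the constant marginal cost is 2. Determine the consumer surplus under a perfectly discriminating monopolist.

With perfect price discrimination, output is the efficient level Q = 112 (where demand meets MC), but every buyer pays their willingness to pay: CS = 0 and PS = total surplus.
CS = 0.

CS = 0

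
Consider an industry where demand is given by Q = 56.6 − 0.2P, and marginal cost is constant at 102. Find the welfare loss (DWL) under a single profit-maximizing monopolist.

Inverting demand: P = 283 − 5Q.
Competitive firms price at marginal cost: P = 102, giving Q = 36.2.
The monopolist equates marginal revenue to marginal cost: 283 − 10Q = 102, so Q = 18.1. From demand, P = 192.5.
DWL is the triangle between Q = 18.1 and Q = 36.2: ½·(36.2 − 18.1)·(192.5 − 102) = 819.025.

DWL = 819.025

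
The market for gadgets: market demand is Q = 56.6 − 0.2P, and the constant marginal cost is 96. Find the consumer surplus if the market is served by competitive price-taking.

Inverting demand: P = 283 − 5Q.
Perfect competition: P = MC = 96, so 283 − 5Q = 96 and Q = 37.4.
CS = ½·(283 − 96)·37.4 = 3496.9.

CS = 3496.9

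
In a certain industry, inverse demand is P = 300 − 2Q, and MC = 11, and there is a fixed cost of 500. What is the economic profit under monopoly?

Profit = 9940.125

The monopolist equates marginal revenue to marginal cost: 300 − 4Q = 11, so Q = 72.25. From demand, P = 155.5.
Profit = (155.5 − 11)·72.25 − 500 = 9940.125.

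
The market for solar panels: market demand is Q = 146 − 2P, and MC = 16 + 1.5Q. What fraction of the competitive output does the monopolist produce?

Inverting demand: P = 73 − 0.5Q.
A monopolist chooses Q where MR = MC. MR = 73 − Q; setting this equal to 16 + 1.5Q gives Q = 22.8 and P = 61.6.
Under competition P = MC: 73 − 0.5Q = 16 + 1.5Q ⇒ Q = 28.5, P = 58.75.
Ratio Q_m/Q_c = 22.8/28.5 = 0.8.

Q_m/Q_c = 0.8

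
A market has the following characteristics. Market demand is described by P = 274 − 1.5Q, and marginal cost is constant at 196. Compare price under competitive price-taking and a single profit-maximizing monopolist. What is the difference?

Under competition P = MC = 196, so Q = (274 − 196)/1.5 = 52.
The monopolist equates marginal revenue to marginal cost: 274 − 3Q = 196, so Q = 26. From demand, P = 235.
Change in price: 235 − 196 = 39.

P rises by 39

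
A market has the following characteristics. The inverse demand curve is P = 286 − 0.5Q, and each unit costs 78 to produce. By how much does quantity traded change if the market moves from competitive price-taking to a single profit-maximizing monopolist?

Q falls by 208

Under competition P = MC = 78, so Q = (286 − 78)/0.5 = 416.
Monopoly sets MR = MC: 286 − Q = 78 ⇒ Q = 208, P = 286 − 0.5·208 = 182.
Change in quantity traded: 208 − 416 = −208.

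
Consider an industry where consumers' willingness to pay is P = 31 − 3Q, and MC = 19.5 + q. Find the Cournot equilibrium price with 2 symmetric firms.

P = 24.1

Cournot with 2 identical firms: the symmetric best-response condition is 31 − 9q = 19.5 + q. Each firm produces q = 1.15, total output Q = 2.3, price P = 24.1.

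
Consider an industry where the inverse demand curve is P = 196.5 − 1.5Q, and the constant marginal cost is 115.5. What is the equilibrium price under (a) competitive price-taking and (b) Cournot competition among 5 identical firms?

Under competition P = MC = 115.5, so Q = (196.5 − 115.5)/1.5 = 54.
With 5 symmetric Cournot firms, each firm's FOC gives 196.5 − 9q = 115.5, so q = 9, Q = 5·9 = 45, and P = 129.

Competition: P = 115.5; Cournot: P = 129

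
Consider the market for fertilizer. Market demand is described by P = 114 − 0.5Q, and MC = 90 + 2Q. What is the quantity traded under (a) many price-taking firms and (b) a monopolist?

Competitive equilibrium sets price equal to marginal cost: 114 − 0.5Q = 90 + 2Q, so Q = 9.6 and P = 109.2.
A monopolist chooses Q where MR = MC. MR = 114 − Q; setting this equal to 90 + 2Q gives Q = 8 and P = 110.

Competition: Q = 9.6; Monopoly: Q = 8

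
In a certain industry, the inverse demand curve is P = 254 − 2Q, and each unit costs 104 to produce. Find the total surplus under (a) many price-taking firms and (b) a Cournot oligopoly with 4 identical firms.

Perfect competition: P = MC = 104, so 254 − 2Q = 104 and Q = 75.
CS = ½·(254 − 104)·75 = 5625; PS = (104 − 104)·75 = 0; TS = 5625.
In a 4-firm Cournot equilibrium, symmetry and the first-order condition give q = (254 − 104)/(10) = 15. So Q = 60 and P = 134.
CS = ½·(254 − 134)·60 = 3600; PS = (134 − 104)·60 = 1800; TS = 5400.

Competition: TS = 5625; Cournot: TS = 5400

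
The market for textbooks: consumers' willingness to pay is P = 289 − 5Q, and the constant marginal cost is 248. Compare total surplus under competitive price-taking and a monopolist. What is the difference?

TS falls by 42.025

Under competition P = MC = 248, so Q = (289 − 248)/5 = 8.2.
CS = ½·(289 − 248)·8.2 = 168.1; PS = (248 − 248)·8.2 = 0; TS = 168.1.
A monopolist chooses Q where MR = MC. MR = 289 − 10Q; setting this equal to 248 gives Q = 4.1 and P = 268.5.
CS = ½·(289 − 268.5)·4.1 = 42.025; PS = (268.5 − 248)·4.1 = 84.05; TS = 126.075.
Change in total surplus: 126.075 − 168.1 = −42.025.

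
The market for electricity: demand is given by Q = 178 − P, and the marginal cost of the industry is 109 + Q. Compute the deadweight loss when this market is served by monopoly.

DWL = 132.25

Inverting demand: P = 178 − Q.
Competitive equilibrium sets price equal to marginal cost: 178 − Q = 109 + Q, so Q = 34.5 and P = 143.5.
Monopoly sets MR = MC: 178 − 2Q = 109 + Q ⇒ Q = 23, P = 178 − 23 = 155.
CS = ½·(178 − 143.5)·34.5 = 595.125; PS = (143.5·34.5 − 109·34.5 − ½·1·34.5²) = 595.125; TS = 1190.25.
CS = ½·(178 − 155)·23 = 264.5; PS = (155·23 − 109·23 − ½·1·23²) = 793.5; TS = 1058.
DWL = 1190.25 − 1058 = 132.25.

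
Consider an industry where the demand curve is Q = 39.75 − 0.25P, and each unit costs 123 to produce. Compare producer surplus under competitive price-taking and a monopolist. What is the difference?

PS rises by 81

Inverting demand: P = 159 − 4Q.
Perfect competition: P = MC = 123, so 159 − 4Q = 123 and Q = 9.
PS = (123 − 123)·9 = 0.
The monopolist equates marginal revenue to marginal cost: 159 − 8Q = 123, so Q = 4.5. From demand, P = 141.
PS = (141 − 123)·4.5 = 81.
Change in producer surplus: 81 − 0 = 81.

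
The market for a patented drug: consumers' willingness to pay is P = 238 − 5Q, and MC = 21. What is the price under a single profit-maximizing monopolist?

P = 129.5

A monopolist chooses Q where MR = MC. MR = 238 − 10Q; setting this equal to 21 gives Q = 21.7 and P = 129.5.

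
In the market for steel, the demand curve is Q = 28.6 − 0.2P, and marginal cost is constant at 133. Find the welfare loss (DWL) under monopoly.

Inverting demand: P = 143 − 5Q.
Under competition P = MC = 133, so Q = (143 − 133)/5 = 2.
The monopolist equates marginal revenue to marginal cost: 143 − 10Q = 133, so Q = 1. From demand, P = 138.
DWL is the triangle between Q = 1 and Q = 2: ½·(2 − 1)·(138 − 133) = 2.5.

DWL = 2.5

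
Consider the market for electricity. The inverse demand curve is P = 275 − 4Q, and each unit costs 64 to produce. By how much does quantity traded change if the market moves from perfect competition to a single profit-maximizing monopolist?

Competitive firms price at marginal cost: P = 64, giving Q = 52.75.
Monopoly sets MR = MC: 275 − 8Q = 64 ⇒ Q = 26.375, P = 275 − 4·26.375 = 169.5.
Change in quantity traded: 26.375 − 52.75 = −26.375.

Quantity traded falls by 26.375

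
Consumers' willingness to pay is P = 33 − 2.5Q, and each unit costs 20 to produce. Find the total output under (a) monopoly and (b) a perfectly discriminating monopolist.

Monopoly sets MR = MC: 33 − 5Q = 20 ⇒ Q = 2.6, P = 33 − 2.5·2.6 = 26.5.
With perfect price discrimination, output is the efficient level Q = 5.2 (where demand meets MC), but every buyer pays their willingness to pay: CS = 0 and PS = total surplus.

Monopoly: Q = 2.6; Perfect PD: Q = 5.2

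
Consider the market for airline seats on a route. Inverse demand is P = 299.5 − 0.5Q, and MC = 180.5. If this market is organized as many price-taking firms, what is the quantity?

Perfect competition: P = MC = 180.5, so 299.5 − 0.5Q = 180.5 and Q = 238.

Q = 238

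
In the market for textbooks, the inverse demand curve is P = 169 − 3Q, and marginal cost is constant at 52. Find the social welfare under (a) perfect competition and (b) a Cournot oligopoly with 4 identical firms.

Competitive firms price at marginal cost: P = 52, giving Q = 39.
CS = ½·(169 − 52)·39 = 2281.5; PS = (52 − 52)·39 = 0; TS = 2281.5.
With 4 symmetric Cournot firms, each firm's FOC gives 169 − 15q = 52, so q = 7.8, Q = 4·7.8 = 31.2, and P = 75.4.
CS = ½·(169 − 75.4)·31.2 = 1460.16; PS = (75.4 − 52)·31.2 = 730.08; TS = 2190.24.

Competition: TS = 2281.5; Cournot: TS = 2190.24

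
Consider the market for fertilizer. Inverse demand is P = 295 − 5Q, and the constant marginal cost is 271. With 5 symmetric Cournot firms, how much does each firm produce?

q_i = 0.8

In a 5-firm Cournot equilibrium, symmetry and the first-order condition give q = (295 − 271)/(30) = 0.8. So Q = 4 and P = 275.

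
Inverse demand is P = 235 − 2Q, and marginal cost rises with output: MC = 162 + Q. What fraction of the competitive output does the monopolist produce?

Q_m/Q_c = 0.6

Monopoly sets MR = MC: 235 − 4Q = 162 + Q ⇒ Q = 14.6, P = 235 − 2·14.6 = 205.8.
Under competition P = MC: 235 − 2Q = 162 + Q ⇒ Q = 73/3, P = 559/3.
Ratio Q_m/Q_c = 14.6/(73/3) = 0.6.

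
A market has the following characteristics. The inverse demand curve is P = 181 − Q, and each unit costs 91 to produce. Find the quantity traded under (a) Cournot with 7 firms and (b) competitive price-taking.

In a 7-firm Cournot equilibrium, symmetry and the first-order condition give q = (181 − 91)/(8) = 11.25. So Q = 78.75 and P = 102.25.
Under competition P = MC = 91, so Q = (181 − 91)/1 = 90.

Cournot: Q = 78.75; Competition: Q = 90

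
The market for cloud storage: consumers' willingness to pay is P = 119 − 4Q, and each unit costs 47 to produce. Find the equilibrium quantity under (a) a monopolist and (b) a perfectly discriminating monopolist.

The monopolist equates marginal revenue to marginal cost: 119 − 8Q = 47, so Q = 9. From demand, P = 83.
Under first-degree price discrimination the firm charges each unit its demand price and produces up to where P = MC, i.e. Q = 18. Consumer surplus is zero; producer surplus equals total surplus.

Monopoly: Q = 9; Perfect PD: Q = 18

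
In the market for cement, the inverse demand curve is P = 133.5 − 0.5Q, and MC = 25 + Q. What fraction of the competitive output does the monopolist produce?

Q_m/Q_c = 0.75

Monopoly sets MR = MC: 133.5 − Q = 25 + Q ⇒ Q = 54.25, P = 133.5 − 0.5·54.25 = 106.375.
Competitive equilibrium sets price equal to marginal cost: 133.5 − 0.5Q = 25 + Q, so Q = 217/3 and P = 292/3.
Ratio Q_m/Q_c = 54.25/(217/3) = 0.75.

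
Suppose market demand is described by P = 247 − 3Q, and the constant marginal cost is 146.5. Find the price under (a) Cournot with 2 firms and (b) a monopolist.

Cournot: P = 180; Monopoly: P = 196.75

In a 2-firm Cournot equilibrium, symmetry and the first-order condition give q = (247 − 146.5)/(9) = 67/6. So Q = 67/3 and P = 180.
The monopolist equates marginal revenue to marginal cost: 247 − 6Q = 146.5, so Q = 16.75. From demand, P = 196.75.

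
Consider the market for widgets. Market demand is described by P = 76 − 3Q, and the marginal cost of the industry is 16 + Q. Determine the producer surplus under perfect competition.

PS = 112.5

Under competition P = MC: 76 − 3Q = 16 + Q ⇒ Q = 15, P = 31.
PS = P·Q − VC(Q) = 31·15 − (16·15 + ½·1·15²) = 112.5.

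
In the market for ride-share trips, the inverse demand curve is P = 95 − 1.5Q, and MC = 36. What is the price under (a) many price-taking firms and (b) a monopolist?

Competitive firms price at marginal cost: P = 36, giving Q = 118/3.
Monopoly sets MR = MC: 95 − 3Q = 36 ⇒ Q = 59/3, P = 95 − 1.5·59/3 = 65.5.

Competition: P = 36; Monopoly: P = 65.5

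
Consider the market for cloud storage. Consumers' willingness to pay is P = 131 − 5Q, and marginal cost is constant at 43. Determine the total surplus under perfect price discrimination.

TS = 774.4

With perfect price discrimination, output is the efficient level Q = 17.6 (where demand meets MC), but every buyer pays their willingness to pay: CS = 0 and PS = total surplus.
TS = 774.4 (equal to competitive TS).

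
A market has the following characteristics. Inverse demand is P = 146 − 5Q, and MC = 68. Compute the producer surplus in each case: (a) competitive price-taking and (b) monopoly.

Competition: PS = 0; Monopoly: PS = 304.2

Under competition P = MC = 68, so Q = (146 − 68)/5 = 15.6.
PS = (68 − 68)·15.6 = 0.
A monopolist chooses Q where MR = MC. MR = 146 − 10Q; setting this equal to 68 gives Q = 7.8 and P = 107.
PS = (107 − 68)·7.8 = 304.2.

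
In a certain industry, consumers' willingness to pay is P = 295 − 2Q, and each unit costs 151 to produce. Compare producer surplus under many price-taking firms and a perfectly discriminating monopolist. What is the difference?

Competitive firms price at marginal cost: P = 151, giving Q = 72.
PS = (151 − 151)·72 = 0.
A perfectly discriminating monopolist sells every unit with P(Q) ≥ MC(Q), so output equals the competitive quantity Q = 72. Each buyer pays their reservation price, so CS = 0 and the firm captures all surplus.
PS = ½·(295 − 151)·72 = 5184.
Change in producer surplus: 5184 − 0 = 5184.

Producer surplus rises by 5184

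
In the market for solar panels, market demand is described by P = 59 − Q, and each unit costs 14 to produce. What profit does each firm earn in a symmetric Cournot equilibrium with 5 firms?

With 5 symmetric Cournot firms, each firm's FOC gives 59 − 6q = 14, so q = 7.5, Q = 5·7.5 = 37.5, and P = 21.5.
Each firm's profit = (21.5 − 14)·7.5 = 56.25.

π_i = 56.25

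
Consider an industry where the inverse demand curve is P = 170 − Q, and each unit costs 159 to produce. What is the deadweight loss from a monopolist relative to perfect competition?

DWL = 15.125

Competitive firms price at marginal cost: P = 159, giving Q = 11.
The monopolist equates marginal revenue to marginal cost: 170 − 2Q = 159, so Q = 5.5. From demand, P = 164.5.
DWL is the triangle between Q = 5.5 and Q = 11: ½·(11 − 5.5)·(164.5 − 159) = 15.125.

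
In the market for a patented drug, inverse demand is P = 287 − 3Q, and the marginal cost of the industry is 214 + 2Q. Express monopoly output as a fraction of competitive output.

Q_m/Q_c = 0.625

A monopolist chooses Q where MR = MC. MR = 287 − 6Q; setting this equal to 214 + 2Q gives Q = 9.125 and P = 259.625.
Under competition P = MC: 287 − 3Q = 214 + 2Q ⇒ Q = 14.6, P = 243.2.
Ratio Q_m/Q_c = 9.125/14.6 = 0.625.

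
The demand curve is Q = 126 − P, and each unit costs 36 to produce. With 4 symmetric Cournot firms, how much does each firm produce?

q_i = 18

Inverting demand: P = 126 − Q.
In a 4-firm Cournot equilibrium, symmetry and the first-order condition give q = (126 − 36)/(5) = 18. So Q = 72 and P = 54.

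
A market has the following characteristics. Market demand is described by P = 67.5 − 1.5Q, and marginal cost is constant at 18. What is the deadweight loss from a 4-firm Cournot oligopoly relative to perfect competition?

DWL = 32.67

Under competition P = MC = 18, so Q = (67.5 − 18)/1.5 = 33.
Cournot with 4 identical firms: the symmetric best-response condition is 67.5 − 7.5q = 18. Each firm produces q = 6.6, total output Q = 26.4, price P = 27.9.
DWL is the triangle between Q = 26.4 and Q = 33: ½·(33 − 26.4)·(27.9 − 18) = 32.67.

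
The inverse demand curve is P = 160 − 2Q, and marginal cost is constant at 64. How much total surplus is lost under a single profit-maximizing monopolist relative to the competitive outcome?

DWL = 576

Perfect competition: P = MC = 64, so 160 − 2Q = 64 and Q = 48.
A monopolist chooses Q where MR = MC. MR = 160 − 4Q; setting this equal to 64 gives Q = 24 and P = 112.
DWL is the triangle between Q = 24 and Q = 48: ½·(48 − 24)·(112 − 64) = 576.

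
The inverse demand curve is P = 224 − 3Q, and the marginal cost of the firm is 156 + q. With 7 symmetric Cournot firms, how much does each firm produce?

q_i = 2.72

In a 7-firm Cournot equilibrium, symmetry and the first-order condition give q = (224 − 156)/(25) = 2.72. So Q = 19.04 and P = 166.88.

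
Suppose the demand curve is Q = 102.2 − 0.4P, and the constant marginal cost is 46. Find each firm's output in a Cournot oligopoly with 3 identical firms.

q_i = 20.95

Inverting demand: P = 255.5 − 2.5Q.
In a 3-firm Cournot equilibrium, symmetry and the first-order condition give q = (255.5 − 46)/(10) = 20.95. So Q = 62.85 and P = 98.375.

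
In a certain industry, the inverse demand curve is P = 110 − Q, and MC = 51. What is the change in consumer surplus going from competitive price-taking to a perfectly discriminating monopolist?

Perfect competition: P = MC = 51, so 110 − Q = 51 and Q = 59.
CS = ½·(110 − 51)·59 = 1740.5.
With perfect price discrimination, output is the efficient level Q = 59 (where demand meets MC), but every buyer pays their willingness to pay: CS = 0 and PS = total surplus.
CS = 0.
Change in consumer surplus: 0 − 1740.5 = −1740.5.

Consumer surplus falls by 1740.5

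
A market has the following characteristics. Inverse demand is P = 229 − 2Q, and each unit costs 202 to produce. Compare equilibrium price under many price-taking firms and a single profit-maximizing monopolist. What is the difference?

Competitive firms price at marginal cost: P = 202, giving Q = 13.5.
Monopoly sets MR = MC: 229 − 4Q = 202 ⇒ Q = 6.75, P = 229 − 2·6.75 = 215.5.
Change in equilibrium price: 215.5 − 202 = 13.5.

Equilibrium price rises by 13.5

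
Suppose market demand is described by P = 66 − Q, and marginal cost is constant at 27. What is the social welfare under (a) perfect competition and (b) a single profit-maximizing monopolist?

Competition: TS = 760.5; Monopoly: TS = 570.375

Under competition P = MC = 27, so Q = (66 − 27)/1 = 39.
CS = ½·(66 − 27)·39 = 760.5; PS = (27 − 27)·39 = 0; TS = 760.5.
A monopolist chooses Q where MR = MC. MR = 66 − 2Q; setting this equal to 27 gives Q = 19.5 and P = 46.5.
CS = ½·(66 − 46.5)·19.5 = 190.125; PS = (46.5 − 27)·19.5 = 380.25; TS = 570.375.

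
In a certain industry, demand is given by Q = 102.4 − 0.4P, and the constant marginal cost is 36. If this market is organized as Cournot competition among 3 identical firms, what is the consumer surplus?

Inverting demand: P = 256 − 2.5Q.
With 3 symmetric Cournot firms, each firm's FOC gives 256 − 10q = 36, so q = 22, Q = 3·22 = 66, and P = 91.
CS = ½·(256 − 91)·66 = 5445.

CS = 5445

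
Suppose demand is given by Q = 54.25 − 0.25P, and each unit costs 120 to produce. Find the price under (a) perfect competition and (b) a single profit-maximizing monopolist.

Inverting demand: P = 217 − 4Q.
Competitive firms price at marginal cost: P = 120, giving Q = 24.25.
The monopolist equates marginal revenue to marginal cost: 217 − 8Q = 120, so Q = 12.125. From demand, P = 168.5.

Competition: P = 120; Monopoly: P = 168.5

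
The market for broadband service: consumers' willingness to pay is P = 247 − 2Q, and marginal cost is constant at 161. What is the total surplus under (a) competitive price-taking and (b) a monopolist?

Competitive firms price at marginal cost: P = 161, giving Q = 43.
CS = ½·(247 − 161)·43 = 1849; PS = (161 − 161)·43 = 0; TS = 1849.
A monopolist chooses Q where MR = MC. MR = 247 − 4Q; setting this equal to 161 gives Q = 21.5 and P = 204.
CS = ½·(247 − 204)·21.5 = 462.25; PS = (204 − 161)·21.5 = 924.5; TS = 1386.75.

Competition: TS = 1849; Monopoly: TS = 1386.75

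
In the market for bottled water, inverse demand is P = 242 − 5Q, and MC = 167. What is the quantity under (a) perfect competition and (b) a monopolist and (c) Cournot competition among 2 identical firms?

Competition: Q = 15; Monopoly: Q = 7.5; Cournot: Q = 10

Under competition P = MC = 167, so Q = (242 − 167)/5 = 15.
A monopolist chooses Q where MR = MC. MR = 242 − 10Q; setting this equal to 167 gives Q = 7.5 and P = 204.5.
With 2 symmetric Cournot firms, each firm's FOC gives 242 − 15q = 167, so q = 5, Q = 2·5 = 10, and P = 192.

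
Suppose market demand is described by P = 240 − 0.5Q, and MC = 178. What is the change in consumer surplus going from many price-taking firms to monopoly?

Under competition P = MC = 178, so Q = (240 − 178)/0.5 = 124.
CS = ½·(240 − 178)·124 = 3844.
A monopolist chooses Q where MR = MC. MR = 240 − Q; setting this equal to 178 gives Q = 62 and P = 209.
CS = ½·(240 − 209)·62 = 961.
Change in consumer surplus: 961 − 3844 = −2883.

CS falls by 2883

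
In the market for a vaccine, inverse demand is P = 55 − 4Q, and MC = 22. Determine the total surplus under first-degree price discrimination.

TS = 136.125

With perfect price discrimination, output is the efficient level Q = 8.25 (where demand meets MC), but every buyer pays their willingness to pay: CS = 0 and PS = total surplus.
TS = 136.125 (equal to competitive TS).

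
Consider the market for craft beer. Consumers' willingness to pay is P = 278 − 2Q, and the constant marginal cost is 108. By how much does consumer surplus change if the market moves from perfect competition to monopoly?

CS falls by 5418.75

Competitive firms price at marginal cost: P = 108, giving Q = 85.
CS = ½·(278 − 108)·85 = 7225.
A monopolist chooses Q where MR = MC. MR = 278 − 4Q; setting this equal to 108 gives Q = 42.5 and P = 193.
CS = ½·(278 − 193)·42.5 = 1806.25.
Change in consumer surplus: 1806.25 − 7225 = −5418.75.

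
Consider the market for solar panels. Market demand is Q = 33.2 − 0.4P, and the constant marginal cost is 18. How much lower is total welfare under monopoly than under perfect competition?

TS falls by 211.25

Inverting demand: P = 83 − 2.5Q.
Competitive firms price at marginal cost: P = 18, giving Q = 26.
CS = ½·(83 − 18)·26 = 845; PS = (18 − 18)·26 = 0; TS = 845.
The monopolist equates marginal revenue to marginal cost: 83 − 5Q = 18, so Q = 13. From demand, P = 50.5.
CS = ½·(83 − 50.5)·13 = 211.25; PS = (50.5 − 18)·13 = 422.5; TS = 633.75.
Change in total welfare: 633.75 − 845 = −211.25.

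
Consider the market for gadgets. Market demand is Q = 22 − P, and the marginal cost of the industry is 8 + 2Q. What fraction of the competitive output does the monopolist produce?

Inverting demand: P = 22 − Q.
The monopolist equates marginal revenue to marginal cost: 22 − 2Q = 8 + 2Q, so Q = 3.5. From demand, P = 18.5.
Under competition P = MC: 22 − Q = 8 + 2Q ⇒ Q = 14/3, P = 52/3.
Ratio Q_m/Q_c = 3.5/(14/3) = 0.75.

Q_m/Q_c = 0.75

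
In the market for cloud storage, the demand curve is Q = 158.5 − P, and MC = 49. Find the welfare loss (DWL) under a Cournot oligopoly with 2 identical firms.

DWL = 666.125

Inverting demand: P = 158.5 − Q.
Under competition P = MC = 49, so Q = (158.5 − 49)/1 = 109.5.
Cournot with 2 identical firms: the symmetric best-response condition is 158.5 − 3q = 49. Each firm produces q = 36.5, total output Q = 73, price P = 85.5.
DWL is the triangle between Q = 73 and Q = 109.5: ½·(109.5 − 73)·(85.5 − 49) = 666.125.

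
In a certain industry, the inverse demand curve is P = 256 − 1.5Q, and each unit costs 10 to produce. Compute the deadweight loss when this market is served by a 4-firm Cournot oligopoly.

Under competition P = MC = 10, so Q = (256 − 10)/1.5 = 164.
Cournot with 4 identical firms: the symmetric best-response condition is 256 − 7.5q = 10. Each firm produces q = 32.8, total output Q = 131.2, price P = 59.2.
DWL is the triangle between Q = 131.2 and Q = 164: ½·(164 − 131.2)·(59.2 − 10) = 806.88.

DWL = 806.88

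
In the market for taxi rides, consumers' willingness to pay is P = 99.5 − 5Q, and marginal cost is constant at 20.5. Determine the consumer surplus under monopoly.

CS = 156.025

Monopoly sets MR = MC: 99.5 − 10Q = 20.5 ⇒ Q = 7.9, P = 99.5 − 5·7.9 = 60.
CS = ½·(99.5 − 60)·7.9 = 156.025.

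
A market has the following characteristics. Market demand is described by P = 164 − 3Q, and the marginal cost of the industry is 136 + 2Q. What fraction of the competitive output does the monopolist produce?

Q_m/Q_c = 0.625

Monopoly sets MR = MC: 164 − 6Q = 136 + 2Q ⇒ Q = 3.5, P = 164 − 3·3.5 = 153.5.
Under competition P = MC: 164 − 3Q = 136 + 2Q ⇒ Q = 5.6, P = 147.2.
Ratio Q_m/Q_c = 3.5/5.6 = 0.625.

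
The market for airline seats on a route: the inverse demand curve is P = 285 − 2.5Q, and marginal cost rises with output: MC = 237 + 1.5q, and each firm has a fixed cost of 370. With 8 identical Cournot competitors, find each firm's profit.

π_i = −357

Cournot with 8 identical firms: the symmetric best-response condition is 285 − 22.5q = 237 + 1.5q. Each firm produces q = 2, total output Q = 16, price P = 245.
Each firm's profit = 245·2 − (237·2 + ½·1.5·2²) − 370 = −357.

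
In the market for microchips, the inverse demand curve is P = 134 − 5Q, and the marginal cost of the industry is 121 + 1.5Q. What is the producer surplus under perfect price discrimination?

Under first-degree price discrimination the firm charges each unit its demand price and produces up to where P = MC, i.e. Q = 2. Consumer surplus is zero; producer surplus equals total surplus.
PS = ½·(134 − 121)·2 = 13.

PS = 13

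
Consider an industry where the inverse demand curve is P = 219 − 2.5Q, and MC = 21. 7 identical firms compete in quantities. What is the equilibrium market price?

P = 45.75

Cournot with 7 identical firms: the symmetric best-response condition is 219 − 20q = 21. Each firm produces q = 9.9, total output Q = 69.3, price P = 45.75.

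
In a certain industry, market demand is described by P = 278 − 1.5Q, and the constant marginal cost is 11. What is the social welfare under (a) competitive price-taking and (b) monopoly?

Competition: TS = 23763; Monopoly: TS = 17822.25

Under competition P = MC = 11, so Q = (278 − 11)/1.5 = 178.
CS = ½·(278 − 11)·178 = 23763; PS = (11 − 11)·178 = 0; TS = 23763.
A monopolist chooses Q where MR = MC. MR = 278 − 3Q; setting this equal to 11 gives Q = 89 and P = 144.5.
CS = ½·(278 − 144.5)·89 = 5940.75; PS = (144.5 − 11)·89 = 11881.5; TS = 17822.25.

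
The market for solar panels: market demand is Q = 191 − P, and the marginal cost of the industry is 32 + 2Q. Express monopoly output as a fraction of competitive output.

Inverting demand: P = 191 − Q.
Monopoly sets MR = MC: 191 − 2Q = 32 + 2Q ⇒ Q = 39.75, P = 191 − 39.75 = 151.25.
Under competition P = MC: 191 − Q = 32 + 2Q ⇒ Q = 53, P = 138.
Ratio Q_m/Q_c = 39.75/53 = 0.75.

Q_m/Q_c = 0.75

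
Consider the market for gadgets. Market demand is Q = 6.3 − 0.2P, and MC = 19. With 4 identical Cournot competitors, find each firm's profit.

Inverting demand: P = 31.5 − 5Q.
With 4 symmetric Cournot firms, each firm's FOC gives 31.5 − 25q = 19, so q = 0.5, Q = 4·0.5 = 2, and P = 21.5.
Each firm's profit = (21.5 − 19)·0.5 = 1.25.

π_i = 1.25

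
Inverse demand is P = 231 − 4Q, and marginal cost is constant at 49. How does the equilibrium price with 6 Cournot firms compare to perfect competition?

Cournot: P = 75; Competition: P = 49

Cournot with 6 identical firms: the symmetric best-response condition is 231 − 28q = 49. Each firm produces q = 6.5, total output Q = 39, price P = 75.
Under competition P = MC = 49, so Q = (231 − 49)/4 = 45.5.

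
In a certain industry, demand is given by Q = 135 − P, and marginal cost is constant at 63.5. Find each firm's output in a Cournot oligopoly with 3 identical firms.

q_i = 17.875

Inverting demand: P = 135 − Q.
With 3 symmetric Cournot firms, each firm's FOC gives 135 − 4q = 63.5, so q = 17.875, Q = 3·17.875 = 53.625, and P = 81.375.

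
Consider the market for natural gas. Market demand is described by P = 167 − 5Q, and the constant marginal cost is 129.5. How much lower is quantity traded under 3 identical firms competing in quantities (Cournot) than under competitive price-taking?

Perfect competition: P = MC = 129.5, so 167 − 5Q = 129.5 and Q = 7.5.
Cournot with 3 identical firms: the symmetric best-response condition is 167 − 20q = 129.5. Each firm produces q = 1.875, total output Q = 5.625, price P = 138.875.
Change in quantity traded: 5.625 − 7.5 = −1.875.

Q falls by 1.875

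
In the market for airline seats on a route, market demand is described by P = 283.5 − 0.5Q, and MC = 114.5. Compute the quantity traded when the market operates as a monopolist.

Monopoly sets MR = MC: 283.5 − Q = 114.5 ⇒ Q = 169, P = 283.5 − 0.5·169 = 199.

Q = 169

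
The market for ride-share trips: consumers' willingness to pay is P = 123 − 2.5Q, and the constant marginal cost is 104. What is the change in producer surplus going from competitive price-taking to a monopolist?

Competitive firms price at marginal cost: P = 104, giving Q = 7.6.
PS = (104 − 104)·7.6 = 0.
The monopolist equates marginal revenue to marginal cost: 123 − 5Q = 104, so Q = 3.8. From demand, P = 113.5.
PS = (113.5 − 104)·3.8 = 36.1.
Change in producer surplus: 36.1 − 0 = 36.1.

PS rises by 36.1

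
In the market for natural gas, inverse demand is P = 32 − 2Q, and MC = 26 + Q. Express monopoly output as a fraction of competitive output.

Q_m/Q_c = 0.6

The monopolist equates marginal revenue to marginal cost: 32 − 4Q = 26 + Q, so Q = 1.2. From demand, P = 29.6.
Under competition P = MC: 32 − 2Q = 26 + Q ⇒ Q = 2, P = 28.
Ratio Q_m/Q_c = 1.2/2 = 0.6.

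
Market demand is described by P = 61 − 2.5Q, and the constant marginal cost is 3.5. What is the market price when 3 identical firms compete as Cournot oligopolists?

P = 17.875

Cournot with 3 identical firms: the symmetric best-response condition is 61 − 10q = 3.5. Each firm produces q = 5.75, total output Q = 17.25, price P = 17.875.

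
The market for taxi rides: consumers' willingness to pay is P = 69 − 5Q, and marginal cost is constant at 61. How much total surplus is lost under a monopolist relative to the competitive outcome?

Perfect competition: P = MC = 61, so 69 − 5Q = 61 and Q = 1.6.
Monopoly sets MR = MC: 69 − 10Q = 61 ⇒ Q = 0.8, P = 69 − 5·0.8 = 65.
DWL is the triangle between Q = 0.8 and Q = 1.6: ½·(1.6 − 0.8)·(65 − 61) = 1.6.

DWL = 1.6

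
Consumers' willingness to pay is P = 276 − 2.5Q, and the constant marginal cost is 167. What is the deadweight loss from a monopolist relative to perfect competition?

DWL = 594.05

Competitive firms price at marginal cost: P = 167, giving Q = 43.6.
The monopolist equates marginal revenue to marginal cost: 276 − 5Q = 167, so Q = 21.8. From demand, P = 221.5.
DWL is the triangle between Q = 21.8 and Q = 43.6: ½·(43.6 − 21.8)·(221.5 − 167) = 594.05.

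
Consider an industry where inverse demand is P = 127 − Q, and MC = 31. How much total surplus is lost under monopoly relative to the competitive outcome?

Perfect competition: P = MC = 31, so 127 − Q = 31 and Q = 96.
The monopolist equates marginal revenue to marginal cost: 127 − 2Q = 31, so Q = 48. From demand, P = 79.
DWL is the triangle between Q = 48 and Q = 96: ½·(96 − 48)·(79 − 31) = 1152.

DWL = 1152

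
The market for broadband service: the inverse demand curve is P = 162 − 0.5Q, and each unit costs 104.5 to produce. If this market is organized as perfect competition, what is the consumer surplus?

CS = 3306.25

Competitive firms price at marginal cost: P = 104.5, giving Q = 115.
CS = ½·(162 − 104.5)·115 = 3306.25.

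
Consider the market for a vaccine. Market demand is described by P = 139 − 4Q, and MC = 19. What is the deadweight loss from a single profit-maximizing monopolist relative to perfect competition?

DWL = 450

Perfect competition: P = MC = 19, so 139 − 4Q = 19 and Q = 30.
A monopolist chooses Q where MR = MC. MR = 139 − 8Q; setting this equal to 19 gives Q = 15 and P = 79.
DWL is the triangle between Q = 15 and Q = 30: ½·(30 − 15)·(79 − 19) = 450.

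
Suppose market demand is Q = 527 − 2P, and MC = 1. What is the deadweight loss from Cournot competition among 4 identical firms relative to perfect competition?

DWL = 2756.25

Inverting demand: P = 263.5 − 0.5Q.
Competitive firms price at marginal cost: P = 1, giving Q = 525.
In a 4-firm Cournot equilibrium, symmetry and the first-order condition give q = (263.5 − 1)/(2.5) = 105. So Q = 420 and P = 53.5.
DWL is the triangle between Q = 420 and Q = 525: ½·(525 − 420)·(53.5 − 1) = 2756.25.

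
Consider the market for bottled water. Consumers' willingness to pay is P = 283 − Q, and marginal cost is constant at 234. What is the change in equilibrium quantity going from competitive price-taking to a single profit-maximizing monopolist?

Equilibrium quantity falls by 24.5

Perfect competition: P = MC = 234, so 283 − Q = 234 and Q = 49.
The monopolist equates marginal revenue to marginal cost: 283 − 2Q = 234, so Q = 24.5. From demand, P = 258.5.
Change in equilibrium quantity: 24.5 − 49 = −24.5.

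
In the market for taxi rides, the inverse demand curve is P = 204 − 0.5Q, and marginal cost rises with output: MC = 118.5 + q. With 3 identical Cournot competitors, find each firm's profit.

π_i = 812.25

Cournot with 3 identical firms: the symmetric best-response condition is 204 − 2q = 118.5 + q. Each firm produces q = 28.5, total output Q = 85.5, price P = 161.25.
Each firm's profit = 161.25·28.5 − (118.5·28.5 + ½·1·28.5²) = 812.25.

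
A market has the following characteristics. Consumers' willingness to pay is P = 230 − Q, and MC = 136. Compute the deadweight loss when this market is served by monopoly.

Perfect competition: P = MC = 136, so 230 − Q = 136 and Q = 94.
A monopolist chooses Q where MR = MC. MR = 230 − 2Q; setting this equal to 136 gives Q = 47 and P = 183.
DWL is the triangle between Q = 47 and Q = 94: ½·(94 − 47)·(183 − 136) = 1104.5.

DWL = 1104.5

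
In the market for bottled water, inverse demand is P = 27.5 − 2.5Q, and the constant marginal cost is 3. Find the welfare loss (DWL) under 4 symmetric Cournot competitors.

DWL = 4.802

Perfect competition: P = MC = 3, so 27.5 − 2.5Q = 3 and Q = 9.8.
Cournot with 4 identical firms: the symmetric best-response condition is 27.5 − 12.5q = 3. Each firm produces q = 1.96, total output Q = 7.84, price P = 7.9.
DWL is the triangle between Q = 7.84 and Q = 9.8: ½·(9.8 − 7.84)·(7.9 − 3) = 4.802.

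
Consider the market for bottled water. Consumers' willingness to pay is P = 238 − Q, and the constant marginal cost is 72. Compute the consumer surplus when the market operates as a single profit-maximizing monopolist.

A monopolist chooses Q where MR = MC. MR = 238 − 2Q; setting this equal to 72 gives Q = 83 and P = 155.
CS = ½·(238 − 155)·83 = 3444.5.

CS = 3444.5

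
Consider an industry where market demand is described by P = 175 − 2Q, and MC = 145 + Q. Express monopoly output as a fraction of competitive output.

Q_m/Q_c = 0.6

The monopolist equates marginal revenue to marginal cost: 175 − 4Q = 145 + Q, so Q = 6. From demand, P = 163.
Competitive equilibrium sets price equal to marginal cost: 175 − 2Q = 145 + Q, so Q = 10 and P = 155.
Ratio Q_m/Q_c = 6/10 = 0.6.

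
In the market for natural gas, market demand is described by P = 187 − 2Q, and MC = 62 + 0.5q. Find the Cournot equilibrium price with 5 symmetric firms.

P = 87

Cournot with 5 identical firms: the symmetric best-response condition is 187 − 12q = 62 + 0.5q. Each firm produces q = 10, total output Q = 50, price P = 87.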